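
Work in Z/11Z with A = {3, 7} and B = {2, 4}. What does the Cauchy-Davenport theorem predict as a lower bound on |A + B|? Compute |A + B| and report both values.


Cauchy-Davenport: |A + B| ≥ min(p, |A| + |B| - 1) for A, B nonempty in Z/pZ.
|A| = 2, |B| = 2, p = 11.
CD lower bound = min(11, 2 + 2 - 1) = min(11, 3) = 3.
Compute A + B mod 11 directly:
a = 3: 3+2=5, 3+4=7
a = 7: 7+2=9, 7+4=0
A + B = {0, 5, 7, 9}, so |A + B| = 4.
Verify: 4 ≥ 3? Yes ✓.

CD lower bound = 3, actual |A + B| = 4.


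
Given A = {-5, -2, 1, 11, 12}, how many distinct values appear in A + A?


A + A = {a + a' : a, a' ∈ A}; |A| = 5.
General bounds: 2|A| - 1 ≤ |A + A| ≤ |A|(|A|+1)/2, i.e. 9 ≤ |A + A| ≤ 15.
Lower bound 2|A|-1 is attained iff A is an arithmetic progression.
Enumerate sums a + a' for a ≤ a' (symmetric, so this suffices):
a = -5: -5+-5=-10, -5+-2=-7, -5+1=-4, -5+11=6, -5+12=7
a = -2: -2+-2=-4, -2+1=-1, -2+11=9, -2+12=10
a = 1: 1+1=2, 1+11=12, 1+12=13
a = 11: 11+11=22, 11+12=23
a = 12: 12+12=24
Distinct sums: {-10, -7, -4, -1, 2, 6, 7, 9, 10, 12, 13, 22, 23, 24}
|A + A| = 14

|A + A| = 14


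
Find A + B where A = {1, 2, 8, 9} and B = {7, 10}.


A + B = {a + b : a ∈ A, b ∈ B}.
Enumerate all |A|·|B| = 4·2 = 8 pairs (a, b) and collect distinct sums.
a = 1: 1+7=8, 1+10=11
a = 2: 2+7=9, 2+10=12
a = 8: 8+7=15, 8+10=18
a = 9: 9+7=16, 9+10=19
Collecting distinct sums: A + B = {8, 9, 11, 12, 15, 16, 18, 19}
|A + B| = 8

A + B = {8, 9, 11, 12, 15, 16, 18, 19}


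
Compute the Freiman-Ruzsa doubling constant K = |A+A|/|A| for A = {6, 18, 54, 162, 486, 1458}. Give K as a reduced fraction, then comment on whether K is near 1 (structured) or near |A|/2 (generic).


|A| = 6.
Compute A + A by enumerating all 36 pairs.
A + A = {12, 24, 36, 60, 72, 108, 168, 180, 216, 324, 492, 504, 540, 648, 972, 1464, 1476, 1512, 1620, 1944, 2916}, so |A + A| = 21.
K = |A + A| / |A| = 21/6 = 7/2 ≈ 3.5000.
Reference: AP of size 6 gives K = 11/6 ≈ 1.8333; a fully generic set of size 6 gives K ≈ 3.5000.

|A| = 6, |A + A| = 21, K = 21/6 = 7/2.


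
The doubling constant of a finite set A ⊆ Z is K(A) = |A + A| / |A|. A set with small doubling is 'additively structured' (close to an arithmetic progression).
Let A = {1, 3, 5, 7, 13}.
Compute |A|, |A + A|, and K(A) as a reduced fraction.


|A| = 5.
Compute A + A by enumerating all 25 pairs.
A + A = {2, 4, 6, 8, 10, 12, 14, 16, 18, 20, 26}, so |A + A| = 11.
K = |A + A| / |A| = 11/5 (already in lowest terms) ≈ 2.2000.
Reference: AP of size 5 gives K = 9/5 ≈ 1.8000; a fully generic set of size 5 gives K ≈ 3.0000.

|A| = 5, |A + A| = 11, K = 11/5.


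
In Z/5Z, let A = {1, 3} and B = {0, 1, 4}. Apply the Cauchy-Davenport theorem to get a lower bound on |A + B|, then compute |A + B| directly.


Cauchy-Davenport: |A + B| ≥ min(p, |A| + |B| - 1) for A, B nonempty in Z/pZ.
|A| = 2, |B| = 3, p = 5.
CD lower bound = min(5, 2 + 3 - 1) = min(5, 4) = 4.
Compute A + B mod 5 directly:
a = 1: 1+0=1, 1+1=2, 1+4=0
a = 3: 3+0=3, 3+1=4, 3+4=2
A + B = {0, 1, 2, 3, 4}, so |A + B| = 5.
Verify: 5 ≥ 4? Yes ✓.

CD lower bound = 4, actual |A + B| = 5.


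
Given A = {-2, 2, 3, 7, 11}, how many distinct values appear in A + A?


A + A = {a + a' : a, a' ∈ A}; |A| = 5.
General bounds: 2|A| - 1 ≤ |A + A| ≤ |A|(|A|+1)/2, i.e. 9 ≤ |A + A| ≤ 15.
Lower bound 2|A|-1 is attained iff A is an arithmetic progression.
Enumerate sums a + a' for a ≤ a' (symmetric, so this suffices):
a = -2: -2+-2=-4, -2+2=0, -2+3=1, -2+7=5, -2+11=9
a = 2: 2+2=4, 2+3=5, 2+7=9, 2+11=13
a = 3: 3+3=6, 3+7=10, 3+11=14
a = 7: 7+7=14, 7+11=18
a = 11: 11+11=22
Distinct sums: {-4, 0, 1, 4, 5, 6, 9, 10, 13, 14, 18, 22}
|A + A| = 12

|A + A| = 12


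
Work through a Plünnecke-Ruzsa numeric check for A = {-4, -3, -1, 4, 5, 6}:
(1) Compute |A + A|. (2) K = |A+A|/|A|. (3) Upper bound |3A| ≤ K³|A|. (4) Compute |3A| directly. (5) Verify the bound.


|A| = 6.
Step 1: Compute A + A by enumerating all 36 pairs.
A + A = {-8, -7, -6, -5, -4, -2, 0, 1, 2, 3, 4, 5, 8, 9, 10, 11, 12}, so |A + A| = 17.
Step 2: Doubling constant K = |A + A|/|A| = 17/6 = 17/6 ≈ 2.8333.
Step 3: Plünnecke-Ruzsa gives |3A| ≤ K³·|A| = (2.8333)³ · 6 ≈ 136.4722.
Step 4: Compute 3A = A + A + A directly by enumerating all triples (a,b,c) ∈ A³; |3A| = 31.
Step 5: Check 31 ≤ 136.4722? Yes ✓.

K = 17/6, Plünnecke-Ruzsa bound K³|A| ≈ 136.4722, |3A| = 31, inequality holds.


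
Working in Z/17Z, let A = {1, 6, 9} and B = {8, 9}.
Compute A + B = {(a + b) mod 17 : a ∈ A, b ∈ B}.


Work in Z/17Z: reduce every sum a + b modulo 17.
Enumerate all 6 pairs:
a = 1: 1+8=9, 1+9=10
a = 6: 6+8=14, 6+9=15
a = 9: 9+8=0, 9+9=1
Distinct residues collected: {0, 1, 9, 10, 14, 15}
|A + B| = 6 (out of 17 total residues).

A + B = {0, 1, 9, 10, 14, 15}


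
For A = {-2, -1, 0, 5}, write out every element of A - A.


A - A = {a - a' : a, a' ∈ A}.
Compute a - a' for each ordered pair (a, a'):
a = -2: -2--2=0, -2--1=-1, -2-0=-2, -2-5=-7
a = -1: -1--2=1, -1--1=0, -1-0=-1, -1-5=-6
a = 0: 0--2=2, 0--1=1, 0-0=0, 0-5=-5
a = 5: 5--2=7, 5--1=6, 5-0=5, 5-5=0
Collecting distinct values (and noting 0 appears from a-a):
A - A = {-7, -6, -5, -2, -1, 0, 1, 2, 5, 6, 7}
|A - A| = 11

A - A = {-7, -6, -5, -2, -1, 0, 1, 2, 5, 6, 7}


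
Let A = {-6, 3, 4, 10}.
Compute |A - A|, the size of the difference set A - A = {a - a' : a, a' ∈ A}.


A - A = {a - a' : a, a' ∈ A}; |A| = 4.
Bounds: 2|A|-1 ≤ |A - A| ≤ |A|² - |A| + 1, i.e. 7 ≤ |A - A| ≤ 13.
Note: 0 ∈ A - A always (from a - a). The set is symmetric: if d ∈ A - A then -d ∈ A - A.
Enumerate nonzero differences d = a - a' with a > a' (then include -d):
Positive differences: {1, 6, 7, 9, 10, 16}
Full difference set: {0} ∪ (positive diffs) ∪ (negative diffs).
|A - A| = 1 + 2·6 = 13 (matches direct enumeration: 13).

|A - A| = 13


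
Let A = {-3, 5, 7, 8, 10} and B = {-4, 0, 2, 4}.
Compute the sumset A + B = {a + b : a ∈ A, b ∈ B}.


A + B = {a + b : a ∈ A, b ∈ B}.
Enumerate all |A|·|B| = 5·4 = 20 pairs (a, b) and collect distinct sums.
a = -3: -3+-4=-7, -3+0=-3, -3+2=-1, -3+4=1
a = 5: 5+-4=1, 5+0=5, 5+2=7, 5+4=9
a = 7: 7+-4=3, 7+0=7, 7+2=9, 7+4=11
a = 8: 8+-4=4, 8+0=8, 8+2=10, 8+4=12
a = 10: 10+-4=6, 10+0=10, 10+2=12, 10+4=14
Collecting distinct sums: A + B = {-7, -3, -1, 1, 3, 4, 5, 6, 7, 8, 9, 10, 11, 12, 14}
|A + B| = 15

A + B = {-7, -3, -1, 1, 3, 4, 5, 6, 7, 8, 9, 10, 11, 12, 14}


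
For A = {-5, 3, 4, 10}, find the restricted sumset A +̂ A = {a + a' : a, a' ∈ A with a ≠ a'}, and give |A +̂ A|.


Restricted sumset: A +̂ A = {a + a' : a ∈ A, a' ∈ A, a ≠ a'}.
Equivalently, take A + A and drop any sum 2a that is achievable ONLY as a + a for a ∈ A (i.e. sums representable only with equal summands).
Enumerate pairs (a, a') with a < a' (symmetric, so each unordered pair gives one sum; this covers all a ≠ a'):
  -5 + 3 = -2
  -5 + 4 = -1
  -5 + 10 = 5
  3 + 4 = 7
  3 + 10 = 13
  4 + 10 = 14
Collected distinct sums: {-2, -1, 5, 7, 13, 14}
|A +̂ A| = 6
(Reference bound: |A +̂ A| ≥ 2|A| - 3 for |A| ≥ 2, with |A| = 4 giving ≥ 5.)

|A +̂ A| = 6


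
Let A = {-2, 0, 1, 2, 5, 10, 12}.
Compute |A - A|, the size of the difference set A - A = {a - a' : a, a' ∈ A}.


A - A = {a - a' : a, a' ∈ A}; |A| = 7.
Bounds: 2|A|-1 ≤ |A - A| ≤ |A|² - |A| + 1, i.e. 13 ≤ |A - A| ≤ 43.
Note: 0 ∈ A - A always (from a - a). The set is symmetric: if d ∈ A - A then -d ∈ A - A.
Enumerate nonzero differences d = a - a' with a > a' (then include -d):
Positive differences: {1, 2, 3, 4, 5, 7, 8, 9, 10, 11, 12, 14}
Full difference set: {0} ∪ (positive diffs) ∪ (negative diffs).
|A - A| = 1 + 2·12 = 25 (matches direct enumeration: 25).

|A - A| = 25


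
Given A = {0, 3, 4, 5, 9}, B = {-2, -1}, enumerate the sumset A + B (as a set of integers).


A + B = {a + b : a ∈ A, b ∈ B}.
Enumerate all |A|·|B| = 5·2 = 10 pairs (a, b) and collect distinct sums.
a = 0: 0+-2=-2, 0+-1=-1
a = 3: 3+-2=1, 3+-1=2
a = 4: 4+-2=2, 4+-1=3
a = 5: 5+-2=3, 5+-1=4
a = 9: 9+-2=7, 9+-1=8
Collecting distinct sums: A + B = {-2, -1, 1, 2, 3, 4, 7, 8}
|A + B| = 8

A + B = {-2, -1, 1, 2, 3, 4, 7, 8}


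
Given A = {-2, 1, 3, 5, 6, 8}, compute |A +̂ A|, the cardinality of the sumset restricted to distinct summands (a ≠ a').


Restricted sumset: A +̂ A = {a + a' : a ∈ A, a' ∈ A, a ≠ a'}.
Equivalently, take A + A and drop any sum 2a that is achievable ONLY as a + a for a ∈ A (i.e. sums representable only with equal summands).
Enumerate pairs (a, a') with a < a' (symmetric, so each unordered pair gives one sum; this covers all a ≠ a'):
  -2 + 1 = -1
  -2 + 3 = 1
  -2 + 5 = 3
  -2 + 6 = 4
  -2 + 8 = 6
  1 + 3 = 4
  1 + 5 = 6
  1 + 6 = 7
  1 + 8 = 9
  3 + 5 = 8
  3 + 6 = 9
  3 + 8 = 11
  5 + 6 = 11
  5 + 8 = 13
  6 + 8 = 14
Collected distinct sums: {-1, 1, 3, 4, 6, 7, 8, 9, 11, 13, 14}
|A +̂ A| = 11
(Reference bound: |A +̂ A| ≥ 2|A| - 3 for |A| ≥ 2, with |A| = 6 giving ≥ 9.)

|A +̂ A| = 11


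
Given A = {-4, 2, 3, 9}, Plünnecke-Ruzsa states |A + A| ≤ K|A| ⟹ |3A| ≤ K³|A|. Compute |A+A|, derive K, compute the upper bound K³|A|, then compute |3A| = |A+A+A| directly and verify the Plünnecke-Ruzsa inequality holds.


|A| = 4.
Step 1: Compute A + A by enumerating all 16 pairs.
A + A = {-8, -2, -1, 4, 5, 6, 11, 12, 18}, so |A + A| = 9.
Step 2: Doubling constant K = |A + A|/|A| = 9/4 = 9/4 ≈ 2.2500.
Step 3: Plünnecke-Ruzsa gives |3A| ≤ K³·|A| = (2.2500)³ · 4 ≈ 45.5625.
Step 4: Compute 3A = A + A + A directly by enumerating all triples (a,b,c) ∈ A³; |3A| = 16.
Step 5: Check 16 ≤ 45.5625? Yes ✓.

K = 9/4, Plünnecke-Ruzsa bound K³|A| ≈ 45.5625, |3A| = 16, inequality holds.


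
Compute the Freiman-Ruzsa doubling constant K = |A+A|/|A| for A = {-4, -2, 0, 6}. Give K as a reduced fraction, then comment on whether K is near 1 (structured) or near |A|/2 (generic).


|A| = 4.
Compute A + A by enumerating all 16 pairs.
A + A = {-8, -6, -4, -2, 0, 2, 4, 6, 12}, so |A + A| = 9.
K = |A + A| / |A| = 9/4 (already in lowest terms) ≈ 2.2500.
Reference: AP of size 4 gives K = 7/4 ≈ 1.7500; a fully generic set of size 4 gives K ≈ 2.5000.

|A| = 4, |A + A| = 9, K = 9/4.


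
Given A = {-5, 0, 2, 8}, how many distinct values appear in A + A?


A + A = {a + a' : a, a' ∈ A}; |A| = 4.
General bounds: 2|A| - 1 ≤ |A + A| ≤ |A|(|A|+1)/2, i.e. 7 ≤ |A + A| ≤ 10.
Lower bound 2|A|-1 is attained iff A is an arithmetic progression.
Enumerate sums a + a' for a ≤ a' (symmetric, so this suffices):
a = -5: -5+-5=-10, -5+0=-5, -5+2=-3, -5+8=3
a = 0: 0+0=0, 0+2=2, 0+8=8
a = 2: 2+2=4, 2+8=10
a = 8: 8+8=16
Distinct sums: {-10, -5, -3, 0, 2, 3, 4, 8, 10, 16}
|A + A| = 10

|A + A| = 10


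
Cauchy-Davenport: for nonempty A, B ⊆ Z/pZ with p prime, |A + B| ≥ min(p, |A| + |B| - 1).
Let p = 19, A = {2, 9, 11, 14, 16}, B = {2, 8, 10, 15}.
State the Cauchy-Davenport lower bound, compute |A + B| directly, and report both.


Cauchy-Davenport: |A + B| ≥ min(p, |A| + |B| - 1) for A, B nonempty in Z/pZ.
|A| = 5, |B| = 4, p = 19.
CD lower bound = min(19, 5 + 4 - 1) = min(19, 8) = 8.
Compute A + B mod 19 directly:
a = 2: 2+2=4, 2+8=10, 2+10=12, 2+15=17
a = 9: 9+2=11, 9+8=17, 9+10=0, 9+15=5
a = 11: 11+2=13, 11+8=0, 11+10=2, 11+15=7
a = 14: 14+2=16, 14+8=3, 14+10=5, 14+15=10
a = 16: 16+2=18, 16+8=5, 16+10=7, 16+15=12
A + B = {0, 2, 3, 4, 5, 7, 10, 11, 12, 13, 16, 17, 18}, so |A + B| = 13.
Verify: 13 ≥ 8? Yes ✓.

CD lower bound = 8, actual |A + B| = 13.


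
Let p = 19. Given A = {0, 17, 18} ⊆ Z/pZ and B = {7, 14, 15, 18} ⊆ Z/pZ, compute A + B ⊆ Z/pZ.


Work in Z/19Z: reduce every sum a + b modulo 19.
Enumerate all 12 pairs:
a = 0: 0+7=7, 0+14=14, 0+15=15, 0+18=18
a = 17: 17+7=5, 17+14=12, 17+15=13, 17+18=16
a = 18: 18+7=6, 18+14=13, 18+15=14, 18+18=17
Distinct residues collected: {5, 6, 7, 12, 13, 14, 15, 16, 17, 18}
|A + B| = 10 (out of 19 total residues).

A + B = {5, 6, 7, 12, 13, 14, 15, 16, 17, 18}


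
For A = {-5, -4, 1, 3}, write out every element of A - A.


A - A = {a - a' : a, a' ∈ A}.
Compute a - a' for each ordered pair (a, a'):
a = -5: -5--5=0, -5--4=-1, -5-1=-6, -5-3=-8
a = -4: -4--5=1, -4--4=0, -4-1=-5, -4-3=-7
a = 1: 1--5=6, 1--4=5, 1-1=0, 1-3=-2
a = 3: 3--5=8, 3--4=7, 3-1=2, 3-3=0
Collecting distinct values (and noting 0 appears from a-a):
A - A = {-8, -7, -6, -5, -2, -1, 0, 1, 2, 5, 6, 7, 8}
|A - A| = 13

A - A = {-8, -7, -6, -5, -2, -1, 0, 1, 2, 5, 6, 7, 8}


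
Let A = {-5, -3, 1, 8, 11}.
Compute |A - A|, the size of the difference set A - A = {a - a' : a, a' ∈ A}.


A - A = {a - a' : a, a' ∈ A}; |A| = 5.
Bounds: 2|A|-1 ≤ |A - A| ≤ |A|² - |A| + 1, i.e. 9 ≤ |A - A| ≤ 21.
Note: 0 ∈ A - A always (from a - a). The set is symmetric: if d ∈ A - A then -d ∈ A - A.
Enumerate nonzero differences d = a - a' with a > a' (then include -d):
Positive differences: {2, 3, 4, 6, 7, 10, 11, 13, 14, 16}
Full difference set: {0} ∪ (positive diffs) ∪ (negative diffs).
|A - A| = 1 + 2·10 = 21 (matches direct enumeration: 21).

|A - A| = 21


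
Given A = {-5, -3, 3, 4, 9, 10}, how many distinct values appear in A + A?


A + A = {a + a' : a, a' ∈ A}; |A| = 6.
General bounds: 2|A| - 1 ≤ |A + A| ≤ |A|(|A|+1)/2, i.e. 11 ≤ |A + A| ≤ 21.
Lower bound 2|A|-1 is attained iff A is an arithmetic progression.
Enumerate sums a + a' for a ≤ a' (symmetric, so this suffices):
a = -5: -5+-5=-10, -5+-3=-8, -5+3=-2, -5+4=-1, -5+9=4, -5+10=5
a = -3: -3+-3=-6, -3+3=0, -3+4=1, -3+9=6, -3+10=7
a = 3: 3+3=6, 3+4=7, 3+9=12, 3+10=13
a = 4: 4+4=8, 4+9=13, 4+10=14
a = 9: 9+9=18, 9+10=19
a = 10: 10+10=20
Distinct sums: {-10, -8, -6, -2, -1, 0, 1, 4, 5, 6, 7, 8, 12, 13, 14, 18, 19, 20}
|A + A| = 18

|A + A| = 18


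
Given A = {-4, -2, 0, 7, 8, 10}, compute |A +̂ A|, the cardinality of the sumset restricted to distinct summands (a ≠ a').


Restricted sumset: A +̂ A = {a + a' : a ∈ A, a' ∈ A, a ≠ a'}.
Equivalently, take A + A and drop any sum 2a that is achievable ONLY as a + a for a ∈ A (i.e. sums representable only with equal summands).
Enumerate pairs (a, a') with a < a' (symmetric, so each unordered pair gives one sum; this covers all a ≠ a'):
  -4 + -2 = -6
  -4 + 0 = -4
  -4 + 7 = 3
  -4 + 8 = 4
  -4 + 10 = 6
  -2 + 0 = -2
  -2 + 7 = 5
  -2 + 8 = 6
  -2 + 10 = 8
  0 + 7 = 7
  0 + 8 = 8
  0 + 10 = 10
  7 + 8 = 15
  7 + 10 = 17
  8 + 10 = 18
Collected distinct sums: {-6, -4, -2, 3, 4, 5, 6, 7, 8, 10, 15, 17, 18}
|A +̂ A| = 13
(Reference bound: |A +̂ A| ≥ 2|A| - 3 for |A| ≥ 2, with |A| = 6 giving ≥ 9.)

|A +̂ A| = 13


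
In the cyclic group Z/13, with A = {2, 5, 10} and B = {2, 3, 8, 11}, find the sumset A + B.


Work in Z/13Z: reduce every sum a + b modulo 13.
Enumerate all 12 pairs:
a = 2: 2+2=4, 2+3=5, 2+8=10, 2+11=0
a = 5: 5+2=7, 5+3=8, 5+8=0, 5+11=3
a = 10: 10+2=12, 10+3=0, 10+8=5, 10+11=8
Distinct residues collected: {0, 3, 4, 5, 7, 8, 10, 12}
|A + B| = 8 (out of 13 total residues).

A + B = {0, 3, 4, 5, 7, 8, 10, 12}


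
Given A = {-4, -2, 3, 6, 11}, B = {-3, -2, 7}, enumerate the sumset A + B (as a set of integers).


A + B = {a + b : a ∈ A, b ∈ B}.
Enumerate all |A|·|B| = 5·3 = 15 pairs (a, b) and collect distinct sums.
a = -4: -4+-3=-7, -4+-2=-6, -4+7=3
a = -2: -2+-3=-5, -2+-2=-4, -2+7=5
a = 3: 3+-3=0, 3+-2=1, 3+7=10
a = 6: 6+-3=3, 6+-2=4, 6+7=13
a = 11: 11+-3=8, 11+-2=9, 11+7=18
Collecting distinct sums: A + B = {-7, -6, -5, -4, 0, 1, 3, 4, 5, 8, 9, 10, 13, 18}
|A + B| = 14

A + B = {-7, -6, -5, -4, 0, 1, 3, 4, 5, 8, 9, 10, 13, 18}


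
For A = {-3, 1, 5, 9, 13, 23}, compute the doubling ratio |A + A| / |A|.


|A| = 6.
Compute A + A by enumerating all 36 pairs.
A + A = {-6, -2, 2, 6, 10, 14, 18, 20, 22, 24, 26, 28, 32, 36, 46}, so |A + A| = 15.
K = |A + A| / |A| = 15/6 = 5/2 ≈ 2.5000.
Reference: AP of size 6 gives K = 11/6 ≈ 1.8333; a fully generic set of size 6 gives K ≈ 3.5000.

|A| = 6, |A + A| = 15, K = 15/6 = 5/2.


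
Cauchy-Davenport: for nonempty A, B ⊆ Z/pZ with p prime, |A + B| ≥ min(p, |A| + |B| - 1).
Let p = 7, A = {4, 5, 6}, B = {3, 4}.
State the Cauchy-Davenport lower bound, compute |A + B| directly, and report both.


Cauchy-Davenport: |A + B| ≥ min(p, |A| + |B| - 1) for A, B nonempty in Z/pZ.
|A| = 3, |B| = 2, p = 7.
CD lower bound = min(7, 3 + 2 - 1) = min(7, 4) = 4.
Compute A + B mod 7 directly:
a = 4: 4+3=0, 4+4=1
a = 5: 5+3=1, 5+4=2
a = 6: 6+3=2, 6+4=3
A + B = {0, 1, 2, 3}, so |A + B| = 4.
Verify: 4 ≥ 4? Yes ✓.

CD lower bound = 4, actual |A + B| = 4.


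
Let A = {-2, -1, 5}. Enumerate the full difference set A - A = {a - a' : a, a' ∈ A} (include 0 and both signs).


A - A = {a - a' : a, a' ∈ A}.
Compute a - a' for each ordered pair (a, a'):
a = -2: -2--2=0, -2--1=-1, -2-5=-7
a = -1: -1--2=1, -1--1=0, -1-5=-6
a = 5: 5--2=7, 5--1=6, 5-5=0
Collecting distinct values (and noting 0 appears from a-a):
A - A = {-7, -6, -1, 0, 1, 6, 7}
|A - A| = 7

A - A = {-7, -6, -1, 0, 1, 6, 7}


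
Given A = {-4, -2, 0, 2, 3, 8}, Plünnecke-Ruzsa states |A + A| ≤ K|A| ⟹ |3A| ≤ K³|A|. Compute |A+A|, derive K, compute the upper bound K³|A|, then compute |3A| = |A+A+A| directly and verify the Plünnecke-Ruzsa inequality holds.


|A| = 6.
Step 1: Compute A + A by enumerating all 36 pairs.
A + A = {-8, -6, -4, -2, -1, 0, 1, 2, 3, 4, 5, 6, 8, 10, 11, 16}, so |A + A| = 16.
Step 2: Doubling constant K = |A + A|/|A| = 16/6 = 16/6 ≈ 2.6667.
Step 3: Plünnecke-Ruzsa gives |3A| ≤ K³·|A| = (2.6667)³ · 6 ≈ 113.7778.
Step 4: Compute 3A = A + A + A directly by enumerating all triples (a,b,c) ∈ A³; |3A| = 28.
Step 5: Check 28 ≤ 113.7778? Yes ✓.

K = 16/6, Plünnecke-Ruzsa bound K³|A| ≈ 113.7778, |3A| = 28, inequality holds.


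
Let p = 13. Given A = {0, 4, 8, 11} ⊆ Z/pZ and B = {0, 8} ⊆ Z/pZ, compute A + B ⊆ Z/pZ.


Work in Z/13Z: reduce every sum a + b modulo 13.
Enumerate all 8 pairs:
a = 0: 0+0=0, 0+8=8
a = 4: 4+0=4, 4+8=12
a = 8: 8+0=8, 8+8=3
a = 11: 11+0=11, 11+8=6
Distinct residues collected: {0, 3, 4, 6, 8, 11, 12}
|A + B| = 7 (out of 13 total residues).

A + B = {0, 3, 4, 6, 8, 11, 12}


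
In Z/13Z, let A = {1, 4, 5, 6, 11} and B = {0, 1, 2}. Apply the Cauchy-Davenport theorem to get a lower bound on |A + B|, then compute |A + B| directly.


Cauchy-Davenport: |A + B| ≥ min(p, |A| + |B| - 1) for A, B nonempty in Z/pZ.
|A| = 5, |B| = 3, p = 13.
CD lower bound = min(13, 5 + 3 - 1) = min(13, 7) = 7.
Compute A + B mod 13 directly:
a = 1: 1+0=1, 1+1=2, 1+2=3
a = 4: 4+0=4, 4+1=5, 4+2=6
a = 5: 5+0=5, 5+1=6, 5+2=7
a = 6: 6+0=6, 6+1=7, 6+2=8
a = 11: 11+0=11, 11+1=12, 11+2=0
A + B = {0, 1, 2, 3, 4, 5, 6, 7, 8, 11, 12}, so |A + B| = 11.
Verify: 11 ≥ 7? Yes ✓.

CD lower bound = 7, actual |A + B| = 11.


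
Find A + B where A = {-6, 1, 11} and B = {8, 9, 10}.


A + B = {a + b : a ∈ A, b ∈ B}.
Enumerate all |A|·|B| = 3·3 = 9 pairs (a, b) and collect distinct sums.
a = -6: -6+8=2, -6+9=3, -6+10=4
a = 1: 1+8=9, 1+9=10, 1+10=11
a = 11: 11+8=19, 11+9=20, 11+10=21
Collecting distinct sums: A + B = {2, 3, 4, 9, 10, 11, 19, 20, 21}
|A + B| = 9

A + B = {2, 3, 4, 9, 10, 11, 19, 20, 21}


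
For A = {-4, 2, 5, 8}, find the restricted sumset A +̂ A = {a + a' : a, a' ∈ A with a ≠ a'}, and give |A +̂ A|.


Restricted sumset: A +̂ A = {a + a' : a ∈ A, a' ∈ A, a ≠ a'}.
Equivalently, take A + A and drop any sum 2a that is achievable ONLY as a + a for a ∈ A (i.e. sums representable only with equal summands).
Enumerate pairs (a, a') with a < a' (symmetric, so each unordered pair gives one sum; this covers all a ≠ a'):
  -4 + 2 = -2
  -4 + 5 = 1
  -4 + 8 = 4
  2 + 5 = 7
  2 + 8 = 10
  5 + 8 = 13
Collected distinct sums: {-2, 1, 4, 7, 10, 13}
|A +̂ A| = 6
(Reference bound: |A +̂ A| ≥ 2|A| - 3 for |A| ≥ 2, with |A| = 4 giving ≥ 5.)

|A +̂ A| = 6


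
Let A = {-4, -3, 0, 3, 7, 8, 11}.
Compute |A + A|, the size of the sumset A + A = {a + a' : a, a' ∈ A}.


A + A = {a + a' : a, a' ∈ A}; |A| = 7.
General bounds: 2|A| - 1 ≤ |A + A| ≤ |A|(|A|+1)/2, i.e. 13 ≤ |A + A| ≤ 28.
Lower bound 2|A|-1 is attained iff A is an arithmetic progression.
Enumerate sums a + a' for a ≤ a' (symmetric, so this suffices):
a = -4: -4+-4=-8, -4+-3=-7, -4+0=-4, -4+3=-1, -4+7=3, -4+8=4, -4+11=7
a = -3: -3+-3=-6, -3+0=-3, -3+3=0, -3+7=4, -3+8=5, -3+11=8
a = 0: 0+0=0, 0+3=3, 0+7=7, 0+8=8, 0+11=11
a = 3: 3+3=6, 3+7=10, 3+8=11, 3+11=14
a = 7: 7+7=14, 7+8=15, 7+11=18
a = 8: 8+8=16, 8+11=19
a = 11: 11+11=22
Distinct sums: {-8, -7, -6, -4, -3, -1, 0, 3, 4, 5, 6, 7, 8, 10, 11, 14, 15, 16, 18, 19, 22}
|A + A| = 21

|A + A| = 21


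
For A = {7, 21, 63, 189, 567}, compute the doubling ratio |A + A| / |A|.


|A| = 5.
Compute A + A by enumerating all 25 pairs.
A + A = {14, 28, 42, 70, 84, 126, 196, 210, 252, 378, 574, 588, 630, 756, 1134}, so |A + A| = 15.
K = |A + A| / |A| = 15/5 = 3/1 ≈ 3.0000.
Reference: AP of size 5 gives K = 9/5 ≈ 1.8000; a fully generic set of size 5 gives K ≈ 3.0000.

|A| = 5, |A + A| = 15, K = 15/5 = 3/1.


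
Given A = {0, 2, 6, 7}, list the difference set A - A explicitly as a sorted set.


A - A = {a - a' : a, a' ∈ A}.
Compute a - a' for each ordered pair (a, a'):
a = 0: 0-0=0, 0-2=-2, 0-6=-6, 0-7=-7
a = 2: 2-0=2, 2-2=0, 2-6=-4, 2-7=-5
a = 6: 6-0=6, 6-2=4, 6-6=0, 6-7=-1
a = 7: 7-0=7, 7-2=5, 7-6=1, 7-7=0
Collecting distinct values (and noting 0 appears from a-a):
A - A = {-7, -6, -5, -4, -2, -1, 0, 1, 2, 4, 5, 6, 7}
|A - A| = 13

A - A = {-7, -6, -5, -4, -2, -1, 0, 1, 2, 4, 5, 6, 7}


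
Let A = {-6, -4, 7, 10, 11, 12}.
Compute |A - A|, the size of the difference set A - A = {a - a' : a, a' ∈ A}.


A - A = {a - a' : a, a' ∈ A}; |A| = 6.
Bounds: 2|A|-1 ≤ |A - A| ≤ |A|² - |A| + 1, i.e. 11 ≤ |A - A| ≤ 31.
Note: 0 ∈ A - A always (from a - a). The set is symmetric: if d ∈ A - A then -d ∈ A - A.
Enumerate nonzero differences d = a - a' with a > a' (then include -d):
Positive differences: {1, 2, 3, 4, 5, 11, 13, 14, 15, 16, 17, 18}
Full difference set: {0} ∪ (positive diffs) ∪ (negative diffs).
|A - A| = 1 + 2·12 = 25 (matches direct enumeration: 25).

|A - A| = 25


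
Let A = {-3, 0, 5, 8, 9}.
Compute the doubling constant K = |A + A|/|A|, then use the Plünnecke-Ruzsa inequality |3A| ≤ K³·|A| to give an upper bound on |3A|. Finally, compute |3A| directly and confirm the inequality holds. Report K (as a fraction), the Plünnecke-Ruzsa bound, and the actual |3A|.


|A| = 5.
Step 1: Compute A + A by enumerating all 25 pairs.
A + A = {-6, -3, 0, 2, 5, 6, 8, 9, 10, 13, 14, 16, 17, 18}, so |A + A| = 14.
Step 2: Doubling constant K = |A + A|/|A| = 14/5 = 14/5 ≈ 2.8000.
Step 3: Plünnecke-Ruzsa gives |3A| ≤ K³·|A| = (2.8000)³ · 5 ≈ 109.7600.
Step 4: Compute 3A = A + A + A directly by enumerating all triples (a,b,c) ∈ A³; |3A| = 28.
Step 5: Check 28 ≤ 109.7600? Yes ✓.

K = 14/5, Plünnecke-Ruzsa bound K³|A| ≈ 109.7600, |3A| = 28, inequality holds.


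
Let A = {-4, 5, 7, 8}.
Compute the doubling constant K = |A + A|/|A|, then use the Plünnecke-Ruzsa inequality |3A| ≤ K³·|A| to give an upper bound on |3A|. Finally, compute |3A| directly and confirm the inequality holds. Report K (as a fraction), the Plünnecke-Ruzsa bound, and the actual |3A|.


|A| = 4.
Step 1: Compute A + A by enumerating all 16 pairs.
A + A = {-8, 1, 3, 4, 10, 12, 13, 14, 15, 16}, so |A + A| = 10.
Step 2: Doubling constant K = |A + A|/|A| = 10/4 = 10/4 ≈ 2.5000.
Step 3: Plünnecke-Ruzsa gives |3A| ≤ K³·|A| = (2.5000)³ · 4 ≈ 62.5000.
Step 4: Compute 3A = A + A + A directly by enumerating all triples (a,b,c) ∈ A³; |3A| = 19.
Step 5: Check 19 ≤ 62.5000? Yes ✓.

K = 10/4, Plünnecke-Ruzsa bound K³|A| ≈ 62.5000, |3A| = 19, inequality holds.


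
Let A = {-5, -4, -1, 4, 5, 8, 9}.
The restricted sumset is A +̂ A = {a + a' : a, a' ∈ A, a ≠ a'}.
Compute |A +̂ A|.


Restricted sumset: A +̂ A = {a + a' : a ∈ A, a' ∈ A, a ≠ a'}.
Equivalently, take A + A and drop any sum 2a that is achievable ONLY as a + a for a ∈ A (i.e. sums representable only with equal summands).
Enumerate pairs (a, a') with a < a' (symmetric, so each unordered pair gives one sum; this covers all a ≠ a'):
  -5 + -4 = -9
  -5 + -1 = -6
  -5 + 4 = -1
  -5 + 5 = 0
  -5 + 8 = 3
  -5 + 9 = 4
  -4 + -1 = -5
  -4 + 4 = 0
  -4 + 5 = 1
  -4 + 8 = 4
  -4 + 9 = 5
  -1 + 4 = 3
  -1 + 5 = 4
  -1 + 8 = 7
  -1 + 9 = 8
  4 + 5 = 9
  4 + 8 = 12
  4 + 9 = 13
  5 + 8 = 13
  5 + 9 = 14
  8 + 9 = 17
Collected distinct sums: {-9, -6, -5, -1, 0, 1, 3, 4, 5, 7, 8, 9, 12, 13, 14, 17}
|A +̂ A| = 16
(Reference bound: |A +̂ A| ≥ 2|A| - 3 for |A| ≥ 2, with |A| = 7 giving ≥ 11.)

|A +̂ A| = 16


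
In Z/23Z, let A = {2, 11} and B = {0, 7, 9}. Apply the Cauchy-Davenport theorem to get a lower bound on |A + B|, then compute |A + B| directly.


Cauchy-Davenport: |A + B| ≥ min(p, |A| + |B| - 1) for A, B nonempty in Z/pZ.
|A| = 2, |B| = 3, p = 23.
CD lower bound = min(23, 2 + 3 - 1) = min(23, 4) = 4.
Compute A + B mod 23 directly:
a = 2: 2+0=2, 2+7=9, 2+9=11
a = 11: 11+0=11, 11+7=18, 11+9=20
A + B = {2, 9, 11, 18, 20}, so |A + B| = 5.
Verify: 5 ≥ 4? Yes ✓.

CD lower bound = 4, actual |A + B| = 5.


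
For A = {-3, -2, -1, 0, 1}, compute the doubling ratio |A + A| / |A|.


|A| = 5.
Compute A + A by enumerating all 25 pairs.
A + A = {-6, -5, -4, -3, -2, -1, 0, 1, 2}, so |A + A| = 9.
K = |A + A| / |A| = 9/5 (already in lowest terms) ≈ 1.8000.
Reference: AP of size 5 gives K = 9/5 ≈ 1.8000; a fully generic set of size 5 gives K ≈ 3.0000.

|A| = 5, |A + A| = 9, K = 9/5.


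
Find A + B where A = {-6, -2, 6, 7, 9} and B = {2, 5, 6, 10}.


A + B = {a + b : a ∈ A, b ∈ B}.
Enumerate all |A|·|B| = 5·4 = 20 pairs (a, b) and collect distinct sums.
a = -6: -6+2=-4, -6+5=-1, -6+6=0, -6+10=4
a = -2: -2+2=0, -2+5=3, -2+6=4, -2+10=8
a = 6: 6+2=8, 6+5=11, 6+6=12, 6+10=16
a = 7: 7+2=9, 7+5=12, 7+6=13, 7+10=17
a = 9: 9+2=11, 9+5=14, 9+6=15, 9+10=19
Collecting distinct sums: A + B = {-4, -1, 0, 3, 4, 8, 9, 11, 12, 13, 14, 15, 16, 17, 19}
|A + B| = 15

A + B = {-4, -1, 0, 3, 4, 8, 9, 11, 12, 13, 14, 15, 16, 17, 19}


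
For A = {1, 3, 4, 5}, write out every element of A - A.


A - A = {a - a' : a, a' ∈ A}.
Compute a - a' for each ordered pair (a, a'):
a = 1: 1-1=0, 1-3=-2, 1-4=-3, 1-5=-4
a = 3: 3-1=2, 3-3=0, 3-4=-1, 3-5=-2
a = 4: 4-1=3, 4-3=1, 4-4=0, 4-5=-1
a = 5: 5-1=4, 5-3=2, 5-4=1, 5-5=0
Collecting distinct values (and noting 0 appears from a-a):
A - A = {-4, -3, -2, -1, 0, 1, 2, 3, 4}
|A - A| = 9

A - A = {-4, -3, -2, -1, 0, 1, 2, 3, 4}


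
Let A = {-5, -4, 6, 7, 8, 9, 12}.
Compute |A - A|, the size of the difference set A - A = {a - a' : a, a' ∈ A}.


A - A = {a - a' : a, a' ∈ A}; |A| = 7.
Bounds: 2|A|-1 ≤ |A - A| ≤ |A|² - |A| + 1, i.e. 13 ≤ |A - A| ≤ 43.
Note: 0 ∈ A - A always (from a - a). The set is symmetric: if d ∈ A - A then -d ∈ A - A.
Enumerate nonzero differences d = a - a' with a > a' (then include -d):
Positive differences: {1, 2, 3, 4, 5, 6, 10, 11, 12, 13, 14, 16, 17}
Full difference set: {0} ∪ (positive diffs) ∪ (negative diffs).
|A - A| = 1 + 2·13 = 27 (matches direct enumeration: 27).

|A - A| = 27


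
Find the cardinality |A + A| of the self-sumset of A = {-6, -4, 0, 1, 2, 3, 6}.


A + A = {a + a' : a, a' ∈ A}; |A| = 7.
General bounds: 2|A| - 1 ≤ |A + A| ≤ |A|(|A|+1)/2, i.e. 13 ≤ |A + A| ≤ 28.
Lower bound 2|A|-1 is attained iff A is an arithmetic progression.
Enumerate sums a + a' for a ≤ a' (symmetric, so this suffices):
a = -6: -6+-6=-12, -6+-4=-10, -6+0=-6, -6+1=-5, -6+2=-4, -6+3=-3, -6+6=0
a = -4: -4+-4=-8, -4+0=-4, -4+1=-3, -4+2=-2, -4+3=-1, -4+6=2
a = 0: 0+0=0, 0+1=1, 0+2=2, 0+3=3, 0+6=6
a = 1: 1+1=2, 1+2=3, 1+3=4, 1+6=7
a = 2: 2+2=4, 2+3=5, 2+6=8
a = 3: 3+3=6, 3+6=9
a = 6: 6+6=12
Distinct sums: {-12, -10, -8, -6, -5, -4, -3, -2, -1, 0, 1, 2, 3, 4, 5, 6, 7, 8, 9, 12}
|A + A| = 20

|A + A| = 20


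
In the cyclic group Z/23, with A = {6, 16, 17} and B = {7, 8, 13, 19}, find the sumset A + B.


Work in Z/23Z: reduce every sum a + b modulo 23.
Enumerate all 12 pairs:
a = 6: 6+7=13, 6+8=14, 6+13=19, 6+19=2
a = 16: 16+7=0, 16+8=1, 16+13=6, 16+19=12
a = 17: 17+7=1, 17+8=2, 17+13=7, 17+19=13
Distinct residues collected: {0, 1, 2, 6, 7, 12, 13, 14, 19}
|A + B| = 9 (out of 23 total residues).

A + B = {0, 1, 2, 6, 7, 12, 13, 14, 19}


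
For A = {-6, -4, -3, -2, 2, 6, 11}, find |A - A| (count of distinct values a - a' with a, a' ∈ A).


A - A = {a - a' : a, a' ∈ A}; |A| = 7.
Bounds: 2|A|-1 ≤ |A - A| ≤ |A|² - |A| + 1, i.e. 13 ≤ |A - A| ≤ 43.
Note: 0 ∈ A - A always (from a - a). The set is symmetric: if d ∈ A - A then -d ∈ A - A.
Enumerate nonzero differences d = a - a' with a > a' (then include -d):
Positive differences: {1, 2, 3, 4, 5, 6, 8, 9, 10, 12, 13, 14, 15, 17}
Full difference set: {0} ∪ (positive diffs) ∪ (negative diffs).
|A - A| = 1 + 2·14 = 29 (matches direct enumeration: 29).

|A - A| = 29


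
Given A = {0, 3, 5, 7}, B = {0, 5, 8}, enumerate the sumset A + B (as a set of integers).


A + B = {a + b : a ∈ A, b ∈ B}.
Enumerate all |A|·|B| = 4·3 = 12 pairs (a, b) and collect distinct sums.
a = 0: 0+0=0, 0+5=5, 0+8=8
a = 3: 3+0=3, 3+5=8, 3+8=11
a = 5: 5+0=5, 5+5=10, 5+8=13
a = 7: 7+0=7, 7+5=12, 7+8=15
Collecting distinct sums: A + B = {0, 3, 5, 7, 8, 10, 11, 12, 13, 15}
|A + B| = 10

A + B = {0, 3, 5, 7, 8, 10, 11, 12, 13, 15}


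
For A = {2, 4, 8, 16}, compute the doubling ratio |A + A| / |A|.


|A| = 4.
Compute A + A by enumerating all 16 pairs.
A + A = {4, 6, 8, 10, 12, 16, 18, 20, 24, 32}, so |A + A| = 10.
K = |A + A| / |A| = 10/4 = 5/2 ≈ 2.5000.
Reference: AP of size 4 gives K = 7/4 ≈ 1.7500; a fully generic set of size 4 gives K ≈ 2.5000.

|A| = 4, |A + A| = 10, K = 10/4 = 5/2.


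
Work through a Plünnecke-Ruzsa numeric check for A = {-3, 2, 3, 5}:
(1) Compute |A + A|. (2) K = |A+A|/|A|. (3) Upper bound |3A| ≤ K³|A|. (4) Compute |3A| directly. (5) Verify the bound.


|A| = 4.
Step 1: Compute A + A by enumerating all 16 pairs.
A + A = {-6, -1, 0, 2, 4, 5, 6, 7, 8, 10}, so |A + A| = 10.
Step 2: Doubling constant K = |A + A|/|A| = 10/4 = 10/4 ≈ 2.5000.
Step 3: Plünnecke-Ruzsa gives |3A| ≤ K³·|A| = (2.5000)³ · 4 ≈ 62.5000.
Step 4: Compute 3A = A + A + A directly by enumerating all triples (a,b,c) ∈ A³; |3A| = 18.
Step 5: Check 18 ≤ 62.5000? Yes ✓.

K = 10/4, Plünnecke-Ruzsa bound K³|A| ≈ 62.5000, |3A| = 18, inequality holds.


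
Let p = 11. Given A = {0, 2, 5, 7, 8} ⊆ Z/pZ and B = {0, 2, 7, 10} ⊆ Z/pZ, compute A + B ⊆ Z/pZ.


Work in Z/11Z: reduce every sum a + b modulo 11.
Enumerate all 20 pairs:
a = 0: 0+0=0, 0+2=2, 0+7=7, 0+10=10
a = 2: 2+0=2, 2+2=4, 2+7=9, 2+10=1
a = 5: 5+0=5, 5+2=7, 5+7=1, 5+10=4
a = 7: 7+0=7, 7+2=9, 7+7=3, 7+10=6
a = 8: 8+0=8, 8+2=10, 8+7=4, 8+10=7
Distinct residues collected: {0, 1, 2, 3, 4, 5, 6, 7, 8, 9, 10}
|A + B| = 11 (out of 11 total residues).

A + B = {0, 1, 2, 3, 4, 5, 6, 7, 8, 9, 10}


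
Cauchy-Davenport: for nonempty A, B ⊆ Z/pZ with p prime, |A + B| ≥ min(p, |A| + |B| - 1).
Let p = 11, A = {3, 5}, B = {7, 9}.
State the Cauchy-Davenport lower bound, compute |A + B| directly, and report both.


Cauchy-Davenport: |A + B| ≥ min(p, |A| + |B| - 1) for A, B nonempty in Z/pZ.
|A| = 2, |B| = 2, p = 11.
CD lower bound = min(11, 2 + 2 - 1) = min(11, 3) = 3.
Compute A + B mod 11 directly:
a = 3: 3+7=10, 3+9=1
a = 5: 5+7=1, 5+9=3
A + B = {1, 3, 10}, so |A + B| = 3.
Verify: 3 ≥ 3? Yes ✓.

CD lower bound = 3, actual |A + B| = 3.


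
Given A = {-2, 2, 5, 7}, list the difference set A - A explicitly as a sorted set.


A - A = {a - a' : a, a' ∈ A}.
Compute a - a' for each ordered pair (a, a'):
a = -2: -2--2=0, -2-2=-4, -2-5=-7, -2-7=-9
a = 2: 2--2=4, 2-2=0, 2-5=-3, 2-7=-5
a = 5: 5--2=7, 5-2=3, 5-5=0, 5-7=-2
a = 7: 7--2=9, 7-2=5, 7-5=2, 7-7=0
Collecting distinct values (and noting 0 appears from a-a):
A - A = {-9, -7, -5, -4, -3, -2, 0, 2, 3, 4, 5, 7, 9}
|A - A| = 13

A - A = {-9, -7, -5, -4, -3, -2, 0, 2, 3, 4, 5, 7, 9}


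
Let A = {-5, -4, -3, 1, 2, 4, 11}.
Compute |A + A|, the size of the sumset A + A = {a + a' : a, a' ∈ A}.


A + A = {a + a' : a, a' ∈ A}; |A| = 7.
General bounds: 2|A| - 1 ≤ |A + A| ≤ |A|(|A|+1)/2, i.e. 13 ≤ |A + A| ≤ 28.
Lower bound 2|A|-1 is attained iff A is an arithmetic progression.
Enumerate sums a + a' for a ≤ a' (symmetric, so this suffices):
a = -5: -5+-5=-10, -5+-4=-9, -5+-3=-8, -5+1=-4, -5+2=-3, -5+4=-1, -5+11=6
a = -4: -4+-4=-8, -4+-3=-7, -4+1=-3, -4+2=-2, -4+4=0, -4+11=7
a = -3: -3+-3=-6, -3+1=-2, -3+2=-1, -3+4=1, -3+11=8
a = 1: 1+1=2, 1+2=3, 1+4=5, 1+11=12
a = 2: 2+2=4, 2+4=6, 2+11=13
a = 4: 4+4=8, 4+11=15
a = 11: 11+11=22
Distinct sums: {-10, -9, -8, -7, -6, -4, -3, -2, -1, 0, 1, 2, 3, 4, 5, 6, 7, 8, 12, 13, 15, 22}
|A + A| = 22

|A + A| = 22


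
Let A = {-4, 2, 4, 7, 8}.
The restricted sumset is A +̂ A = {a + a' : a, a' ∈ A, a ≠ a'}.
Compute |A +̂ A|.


Restricted sumset: A +̂ A = {a + a' : a ∈ A, a' ∈ A, a ≠ a'}.
Equivalently, take A + A and drop any sum 2a that is achievable ONLY as a + a for a ∈ A (i.e. sums representable only with equal summands).
Enumerate pairs (a, a') with a < a' (symmetric, so each unordered pair gives one sum; this covers all a ≠ a'):
  -4 + 2 = -2
  -4 + 4 = 0
  -4 + 7 = 3
  -4 + 8 = 4
  2 + 4 = 6
  2 + 7 = 9
  2 + 8 = 10
  4 + 7 = 11
  4 + 8 = 12
  7 + 8 = 15
Collected distinct sums: {-2, 0, 3, 4, 6, 9, 10, 11, 12, 15}
|A +̂ A| = 10
(Reference bound: |A +̂ A| ≥ 2|A| - 3 for |A| ≥ 2, with |A| = 5 giving ≥ 7.)

|A +̂ A| = 10


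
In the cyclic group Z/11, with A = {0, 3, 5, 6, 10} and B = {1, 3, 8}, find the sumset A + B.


Work in Z/11Z: reduce every sum a + b modulo 11.
Enumerate all 15 pairs:
a = 0: 0+1=1, 0+3=3, 0+8=8
a = 3: 3+1=4, 3+3=6, 3+8=0
a = 5: 5+1=6, 5+3=8, 5+8=2
a = 6: 6+1=7, 6+3=9, 6+8=3
a = 10: 10+1=0, 10+3=2, 10+8=7
Distinct residues collected: {0, 1, 2, 3, 4, 6, 7, 8, 9}
|A + B| = 9 (out of 11 total residues).

A + B = {0, 1, 2, 3, 4, 6, 7, 8, 9}


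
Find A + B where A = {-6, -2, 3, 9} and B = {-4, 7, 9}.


A + B = {a + b : a ∈ A, b ∈ B}.
Enumerate all |A|·|B| = 4·3 = 12 pairs (a, b) and collect distinct sums.
a = -6: -6+-4=-10, -6+7=1, -6+9=3
a = -2: -2+-4=-6, -2+7=5, -2+9=7
a = 3: 3+-4=-1, 3+7=10, 3+9=12
a = 9: 9+-4=5, 9+7=16, 9+9=18
Collecting distinct sums: A + B = {-10, -6, -1, 1, 3, 5, 7, 10, 12, 16, 18}
|A + B| = 11

A + B = {-10, -6, -1, 1, 3, 5, 7, 10, 12, 16, 18}


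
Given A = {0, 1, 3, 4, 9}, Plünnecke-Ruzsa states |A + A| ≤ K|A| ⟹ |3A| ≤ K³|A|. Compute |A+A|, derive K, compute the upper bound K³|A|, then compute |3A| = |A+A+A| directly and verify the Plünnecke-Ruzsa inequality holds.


|A| = 5.
Step 1: Compute A + A by enumerating all 25 pairs.
A + A = {0, 1, 2, 3, 4, 5, 6, 7, 8, 9, 10, 12, 13, 18}, so |A + A| = 14.
Step 2: Doubling constant K = |A + A|/|A| = 14/5 = 14/5 ≈ 2.8000.
Step 3: Plünnecke-Ruzsa gives |3A| ≤ K³·|A| = (2.8000)³ · 5 ≈ 109.7600.
Step 4: Compute 3A = A + A + A directly by enumerating all triples (a,b,c) ∈ A³; |3A| = 23.
Step 5: Check 23 ≤ 109.7600? Yes ✓.

K = 14/5, Plünnecke-Ruzsa bound K³|A| ≈ 109.7600, |3A| = 23, inequality holds.


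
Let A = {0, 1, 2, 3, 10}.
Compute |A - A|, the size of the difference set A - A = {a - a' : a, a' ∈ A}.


A - A = {a - a' : a, a' ∈ A}; |A| = 5.
Bounds: 2|A|-1 ≤ |A - A| ≤ |A|² - |A| + 1, i.e. 9 ≤ |A - A| ≤ 21.
Note: 0 ∈ A - A always (from a - a). The set is symmetric: if d ∈ A - A then -d ∈ A - A.
Enumerate nonzero differences d = a - a' with a > a' (then include -d):
Positive differences: {1, 2, 3, 7, 8, 9, 10}
Full difference set: {0} ∪ (positive diffs) ∪ (negative diffs).
|A - A| = 1 + 2·7 = 15 (matches direct enumeration: 15).

|A - A| = 15


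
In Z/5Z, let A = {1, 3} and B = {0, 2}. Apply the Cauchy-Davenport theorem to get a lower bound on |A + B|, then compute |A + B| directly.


Cauchy-Davenport: |A + B| ≥ min(p, |A| + |B| - 1) for A, B nonempty in Z/pZ.
|A| = 2, |B| = 2, p = 5.
CD lower bound = min(5, 2 + 2 - 1) = min(5, 3) = 3.
Compute A + B mod 5 directly:
a = 1: 1+0=1, 1+2=3
a = 3: 3+0=3, 3+2=0
A + B = {0, 1, 3}, so |A + B| = 3.
Verify: 3 ≥ 3? Yes ✓.

CD lower bound = 3, actual |A + B| = 3.


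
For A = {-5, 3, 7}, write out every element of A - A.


A - A = {a - a' : a, a' ∈ A}.
Compute a - a' for each ordered pair (a, a'):
a = -5: -5--5=0, -5-3=-8, -5-7=-12
a = 3: 3--5=8, 3-3=0, 3-7=-4
a = 7: 7--5=12, 7-3=4, 7-7=0
Collecting distinct values (and noting 0 appears from a-a):
A - A = {-12, -8, -4, 0, 4, 8, 12}
|A - A| = 7

A - A = {-12, -8, -4, 0, 4, 8, 12}


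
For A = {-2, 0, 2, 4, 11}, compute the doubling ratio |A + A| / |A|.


|A| = 5.
Compute A + A by enumerating all 25 pairs.
A + A = {-4, -2, 0, 2, 4, 6, 8, 9, 11, 13, 15, 22}, so |A + A| = 12.
K = |A + A| / |A| = 12/5 (already in lowest terms) ≈ 2.4000.
Reference: AP of size 5 gives K = 9/5 ≈ 1.8000; a fully generic set of size 5 gives K ≈ 3.0000.

|A| = 5, |A + A| = 12, K = 12/5.


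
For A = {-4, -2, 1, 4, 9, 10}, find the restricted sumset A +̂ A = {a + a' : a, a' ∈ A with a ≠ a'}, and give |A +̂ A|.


Restricted sumset: A +̂ A = {a + a' : a ∈ A, a' ∈ A, a ≠ a'}.
Equivalently, take A + A and drop any sum 2a that is achievable ONLY as a + a for a ∈ A (i.e. sums representable only with equal summands).
Enumerate pairs (a, a') with a < a' (symmetric, so each unordered pair gives one sum; this covers all a ≠ a'):
  -4 + -2 = -6
  -4 + 1 = -3
  -4 + 4 = 0
  -4 + 9 = 5
  -4 + 10 = 6
  -2 + 1 = -1
  -2 + 4 = 2
  -2 + 9 = 7
  -2 + 10 = 8
  1 + 4 = 5
  1 + 9 = 10
  1 + 10 = 11
  4 + 9 = 13
  4 + 10 = 14
  9 + 10 = 19
Collected distinct sums: {-6, -3, -1, 0, 2, 5, 6, 7, 8, 10, 11, 13, 14, 19}
|A +̂ A| = 14
(Reference bound: |A +̂ A| ≥ 2|A| - 3 for |A| ≥ 2, with |A| = 6 giving ≥ 9.)

|A +̂ A| = 14


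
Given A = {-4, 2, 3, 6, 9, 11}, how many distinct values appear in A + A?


A + A = {a + a' : a, a' ∈ A}; |A| = 6.
General bounds: 2|A| - 1 ≤ |A + A| ≤ |A|(|A|+1)/2, i.e. 11 ≤ |A + A| ≤ 21.
Lower bound 2|A|-1 is attained iff A is an arithmetic progression.
Enumerate sums a + a' for a ≤ a' (symmetric, so this suffices):
a = -4: -4+-4=-8, -4+2=-2, -4+3=-1, -4+6=2, -4+9=5, -4+11=7
a = 2: 2+2=4, 2+3=5, 2+6=8, 2+9=11, 2+11=13
a = 3: 3+3=6, 3+6=9, 3+9=12, 3+11=14
a = 6: 6+6=12, 6+9=15, 6+11=17
a = 9: 9+9=18, 9+11=20
a = 11: 11+11=22
Distinct sums: {-8, -2, -1, 2, 4, 5, 6, 7, 8, 9, 11, 12, 13, 14, 15, 17, 18, 20, 22}
|A + A| = 19

|A + A| = 19


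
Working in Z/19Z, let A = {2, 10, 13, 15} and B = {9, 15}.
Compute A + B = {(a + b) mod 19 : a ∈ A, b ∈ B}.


Work in Z/19Z: reduce every sum a + b modulo 19.
Enumerate all 8 pairs:
a = 2: 2+9=11, 2+15=17
a = 10: 10+9=0, 10+15=6
a = 13: 13+9=3, 13+15=9
a = 15: 15+9=5, 15+15=11
Distinct residues collected: {0, 3, 5, 6, 9, 11, 17}
|A + B| = 7 (out of 19 total residues).

A + B = {0, 3, 5, 6, 9, 11, 17}


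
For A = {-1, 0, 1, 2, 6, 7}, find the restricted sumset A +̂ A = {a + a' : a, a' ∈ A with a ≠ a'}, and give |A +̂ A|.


Restricted sumset: A +̂ A = {a + a' : a ∈ A, a' ∈ A, a ≠ a'}.
Equivalently, take A + A and drop any sum 2a that is achievable ONLY as a + a for a ∈ A (i.e. sums representable only with equal summands).
Enumerate pairs (a, a') with a < a' (symmetric, so each unordered pair gives one sum; this covers all a ≠ a'):
  -1 + 0 = -1
  -1 + 1 = 0
  -1 + 2 = 1
  -1 + 6 = 5
  -1 + 7 = 6
  0 + 1 = 1
  0 + 2 = 2
  0 + 6 = 6
  0 + 7 = 7
  1 + 2 = 3
  1 + 6 = 7
  1 + 7 = 8
  2 + 6 = 8
  2 + 7 = 9
  6 + 7 = 13
Collected distinct sums: {-1, 0, 1, 2, 3, 5, 6, 7, 8, 9, 13}
|A +̂ A| = 11
(Reference bound: |A +̂ A| ≥ 2|A| - 3 for |A| ≥ 2, with |A| = 6 giving ≥ 9.)

|A +̂ A| = 11


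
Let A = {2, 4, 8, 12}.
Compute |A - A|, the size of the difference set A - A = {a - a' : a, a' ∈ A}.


A - A = {a - a' : a, a' ∈ A}; |A| = 4.
Bounds: 2|A|-1 ≤ |A - A| ≤ |A|² - |A| + 1, i.e. 7 ≤ |A - A| ≤ 13.
Note: 0 ∈ A - A always (from a - a). The set is symmetric: if d ∈ A - A then -d ∈ A - A.
Enumerate nonzero differences d = a - a' with a > a' (then include -d):
Positive differences: {2, 4, 6, 8, 10}
Full difference set: {0} ∪ (positive diffs) ∪ (negative diffs).
|A - A| = 1 + 2·5 = 11 (matches direct enumeration: 11).

|A - A| = 11
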